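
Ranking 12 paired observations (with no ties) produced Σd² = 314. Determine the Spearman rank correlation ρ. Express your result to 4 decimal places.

ρ = 1 − 6Σd² / [n(n²−1)] = 1 − 6×314 / (12×143)
  = 1 − 1884/1716 = 1 − 1.09790 ≈ -0.0979

-0.0979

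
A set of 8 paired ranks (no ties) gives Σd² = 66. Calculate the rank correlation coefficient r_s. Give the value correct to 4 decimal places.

ρ = 1 − 6Σd² / [n(n²−1)] = 1 − 6×66 / (8×63)
  = 1 − 396/504 = 1 − 0.78571 ≈ 0.2143

0.2143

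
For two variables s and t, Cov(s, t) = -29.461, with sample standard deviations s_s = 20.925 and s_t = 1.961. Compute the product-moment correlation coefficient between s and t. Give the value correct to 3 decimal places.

-0.718

r = Cov(s,t) / (s_s · s_t) = -29.461 / (20.925 × 1.961)
  = -29.461 / 41.0339 ≈ -0.718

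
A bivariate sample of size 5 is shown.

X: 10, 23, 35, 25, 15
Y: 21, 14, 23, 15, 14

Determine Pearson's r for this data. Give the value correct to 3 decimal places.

0.260

n = 5, ΣX = 108, ΣY = 87, ΣX² = 2704, ΣY² = 1587, ΣXY = 1922
nΣXY − ΣXΣY = 9610 − 9396 = 214
nΣX² − (ΣX)² = 13520 − 11664 = 1856; nΣY² − (ΣY)² = 7935 − 7569 = 366
r = 214 / √(1856 × 366) = 214 / 824.1942 ≈ 0.260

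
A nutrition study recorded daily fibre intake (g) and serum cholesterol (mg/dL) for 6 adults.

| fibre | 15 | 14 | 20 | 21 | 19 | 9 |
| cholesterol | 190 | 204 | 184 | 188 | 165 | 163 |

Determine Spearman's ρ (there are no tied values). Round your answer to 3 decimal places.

0.086

Rank fibre: 3, 2, 5, 6, 4, 1
Rank cholesterol: 5, 6, 3, 4, 2, 1
d = rank(fibre) − rank(cholesterol): -2, -4, 2, 2, 2, 0; Σd² = 32
ρ = 1 − 6Σd² / [n(n²−1)] = 1 − 6×32 / (6×35) = 1 − 192/210 ≈ 0.086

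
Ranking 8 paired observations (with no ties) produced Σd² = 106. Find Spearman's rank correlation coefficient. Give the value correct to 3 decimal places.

ρ = 1 − 6Σd² / [n(n²−1)] = 1 − 6×106 / (8×63)
  = 1 − 636/504 = 1 − 1.2619 ≈ -0.262

-0.262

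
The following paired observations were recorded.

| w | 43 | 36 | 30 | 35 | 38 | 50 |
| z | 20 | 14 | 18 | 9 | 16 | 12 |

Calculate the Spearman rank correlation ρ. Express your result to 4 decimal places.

Rank w: 5, 3, 1, 2, 4, 6
Rank z: 6, 3, 5, 1, 4, 2
d = rank(w) − rank(z): -1, 0, -4, 1, 0, 4; Σd² = 34
ρ = 1 − 6Σd² / [n(n²−1)] = 1 − 6×34 / (6×35) = 1 − 204/210 ≈ 0.0286

0.0286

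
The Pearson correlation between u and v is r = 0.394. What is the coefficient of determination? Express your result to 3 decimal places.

0.155

r² = (0.394)² = 0.155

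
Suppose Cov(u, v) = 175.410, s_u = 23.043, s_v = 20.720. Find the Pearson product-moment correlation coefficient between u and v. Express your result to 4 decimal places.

0.3674

r = Cov(u,v) / (s_u · s_v) = 175.410 / (23.043 × 20.720)
  = 175.410 / 477.4510 ≈ 0.3674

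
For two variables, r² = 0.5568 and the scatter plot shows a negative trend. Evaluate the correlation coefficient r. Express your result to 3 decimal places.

|r| = √0.5568 = 0.746
The association is negative, so r = −0.746.

-0.746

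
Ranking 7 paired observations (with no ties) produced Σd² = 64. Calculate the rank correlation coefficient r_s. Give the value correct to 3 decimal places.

ρ = 1 − 6Σd² / [n(n²−1)] = 1 − 6×64 / (7×48)
  = 1 − 384/336 = 1 − 1.1429 ≈ -0.143

-0.143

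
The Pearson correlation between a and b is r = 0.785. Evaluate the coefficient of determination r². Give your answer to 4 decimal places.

r² = (0.785)² = 0.6162

0.6162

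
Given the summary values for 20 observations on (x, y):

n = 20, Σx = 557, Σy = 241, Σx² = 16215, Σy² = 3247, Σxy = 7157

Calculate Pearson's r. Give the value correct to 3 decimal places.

0.907

r = (nΣxy − ΣxΣy) / √[(nΣx² − (Σx)²)(nΣy² − (Σy)²)]
Numerator: 20×7157 − 557×241 = 8903
Denominator: √[(324300 − 310249)(64940 − 58081)] = √[14051 × 6859] = 9817.1182
r = 8903 / 9817.1182 ≈ 0.907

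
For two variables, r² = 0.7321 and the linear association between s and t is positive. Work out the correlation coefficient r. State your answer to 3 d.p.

0.856

|r| = √0.7321 = 0.856
The association is positive, so r = 0.856.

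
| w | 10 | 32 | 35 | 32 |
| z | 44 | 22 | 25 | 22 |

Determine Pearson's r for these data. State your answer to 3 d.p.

-0.967

n = 4, Σw = 109, Σz = 113, Σw² = 3373, Σz² = 3529, Σwz = 2723
nΣwz − ΣwΣz = 10892 − 12317 = -1425
nΣw² − (Σw)² = 13492 − 11881 = 1611; nΣz² − (Σz)² = 14116 − 12769 = 1347
r = -1425 / √(1611 × 1347) = -1425 / 1473.0978 ≈ -0.967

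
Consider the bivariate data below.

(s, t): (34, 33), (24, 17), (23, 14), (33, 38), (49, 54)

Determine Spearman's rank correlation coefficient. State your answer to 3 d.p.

0.900

Rank s: 4, 2, 1, 3, 5
Rank t: 3, 2, 1, 4, 5
d = rank(s) − rank(t): 1, 0, 0, -1, 0; Σd² = 2
ρ = 1 − 6Σd² / [n(n²−1)] = 1 − 6×2 / (5×24) = 1 − 12/120 ≈ 0.900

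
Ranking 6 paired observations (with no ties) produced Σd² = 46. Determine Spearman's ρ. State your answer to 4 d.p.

-0.3143

ρ = 1 − 6Σd² / [n(n²−1)] = 1 − 6×46 / (6×35)
  = 1 − 276/210 = 1 − 1.31429 ≈ -0.3143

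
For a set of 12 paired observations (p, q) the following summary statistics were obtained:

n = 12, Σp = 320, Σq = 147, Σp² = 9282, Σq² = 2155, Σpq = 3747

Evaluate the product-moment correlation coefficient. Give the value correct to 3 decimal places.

r = (nΣpq − ΣpΣq) / √[(nΣp² − (Σp)²)(nΣq² − (Σq)²)]
Numerator: 12×3747 − 320×147 = -2076
Denominator: √[(111384 − 102400)(25860 − 21609)] = √[8984 × 4251] = 6179.8854
r = -2076 / 6179.8854 ≈ -0.336

-0.336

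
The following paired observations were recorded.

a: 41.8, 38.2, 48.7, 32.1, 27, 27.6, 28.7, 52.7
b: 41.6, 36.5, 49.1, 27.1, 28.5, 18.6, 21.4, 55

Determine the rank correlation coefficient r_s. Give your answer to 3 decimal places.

Rank a: 6, 5, 7, 4, 1, 2, 3, 8
Rank b: 6, 5, 7, 3, 4, 1, 2, 8
d = rank(a) − rank(b): 0, 0, 0, 1, -3, 1, 1, 0; Σd² = 12
ρ = 1 − 6Σd² / [n(n²−1)] = 1 − 6×12 / (8×63) = 1 − 72/504 ≈ 0.857

0.857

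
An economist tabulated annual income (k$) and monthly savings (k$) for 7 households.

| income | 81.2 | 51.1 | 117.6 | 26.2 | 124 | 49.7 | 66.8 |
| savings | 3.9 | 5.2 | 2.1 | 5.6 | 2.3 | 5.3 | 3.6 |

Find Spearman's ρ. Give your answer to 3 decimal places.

Rank income: 5, 3, 6, 1, 7, 2, 4
Rank savings: 4, 5, 1, 7, 2, 6, 3
d = rank(income) − rank(savings): 1, -2, 5, -6, 5, -4, 1; Σd² = 108
ρ = 1 − 6Σd² / [n(n²−1)] = 1 − 6×108 / (7×48) = 1 − 648/336 ≈ -0.929

-0.929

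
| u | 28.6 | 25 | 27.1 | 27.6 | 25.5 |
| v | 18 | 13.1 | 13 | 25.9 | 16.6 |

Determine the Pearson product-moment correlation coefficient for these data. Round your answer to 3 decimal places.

n = 5, Σu = 133.8, Σv = 86.6, Σu² = 3589.38, Σv² = 1610.98, Σuv = 2332.74
nΣuv − ΣuΣv = 11663.7 − 11587.08 = 76.62
nΣu² − (Σu)² = 17946.9 − 17902.44 = 44.46; nΣv² − (Σv)² = 8054.9 − 7499.56 = 555.34
r = 76.62 / √(44.46 × 555.34) = 76.62 / 157.1318 ≈ 0.488

0.488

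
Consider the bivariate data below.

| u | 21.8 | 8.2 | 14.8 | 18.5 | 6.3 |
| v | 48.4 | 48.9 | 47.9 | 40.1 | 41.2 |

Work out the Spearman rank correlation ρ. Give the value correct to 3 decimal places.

0.000

Rank u: 5, 2, 3, 4, 1
Rank v: 4, 5, 3, 1, 2
d = rank(u) − rank(v): 1, -3, 0, 3, -1; Σd² = 20
ρ = 1 − 6Σd² / [n(n²−1)] = 1 − 6×20 / (5×24) = 1 − 120/120 ≈ 0.000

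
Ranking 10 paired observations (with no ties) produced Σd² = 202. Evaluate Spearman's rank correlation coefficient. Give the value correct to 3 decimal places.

-0.224

ρ = 1 − 6Σd² / [n(n²−1)] = 1 − 6×202 / (10×99)
  = 1 − 1212/990 = 1 − 1.2242 ≈ -0.224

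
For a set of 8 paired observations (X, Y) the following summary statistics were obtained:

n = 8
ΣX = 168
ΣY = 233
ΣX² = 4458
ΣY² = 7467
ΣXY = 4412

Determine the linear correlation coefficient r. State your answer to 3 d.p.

-0.604

r = (nΣXY − ΣXΣY) / √[(nΣX² − (ΣX)²)(nΣY² − (ΣY)²)]
Numerator: 8×4412 − 168×233 = -3848
Denominator: √[(35664 − 28224)(59736 − 54289)] = √[7440 × 5447] = 6365.9783
r = -3848 / 6365.9783 ≈ -0.604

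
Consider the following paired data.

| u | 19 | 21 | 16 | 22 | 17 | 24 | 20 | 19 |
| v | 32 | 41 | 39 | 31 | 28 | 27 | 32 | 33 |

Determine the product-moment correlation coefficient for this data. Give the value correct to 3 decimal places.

n = 8, Σu = 158, Σv = 263, Σu² = 3168, Σv² = 8813, Σuv = 5166
nΣuv − ΣuΣv = 41328 − 41554 = -226
nΣu² − (Σu)² = 25344 − 24964 = 380; nΣv² − (Σv)² = 70504 − 69169 = 1335
r = -226 / √(380 × 1335) = -226 / 712.2500 ≈ -0.317

-0.317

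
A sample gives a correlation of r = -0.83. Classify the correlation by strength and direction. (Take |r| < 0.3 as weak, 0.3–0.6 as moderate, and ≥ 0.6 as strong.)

strong negative

r = -0.83 < 0 so the relationship is negative.
|r| = 0.83, which falls in the strong range.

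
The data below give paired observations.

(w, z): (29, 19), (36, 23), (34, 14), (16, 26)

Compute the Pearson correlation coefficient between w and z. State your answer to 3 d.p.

-0.617

n = 4, Σw = 115, Σz = 82, Σw² = 3549, Σz² = 1762, Σwz = 2271
nΣwz − ΣwΣz = 9084 − 9430 = -346
nΣw² − (Σw)² = 14196 − 13225 = 971; nΣz² − (Σz)² = 7048 − 6724 = 324
r = -346 / √(971 × 324) = -346 / 560.8957 ≈ -0.617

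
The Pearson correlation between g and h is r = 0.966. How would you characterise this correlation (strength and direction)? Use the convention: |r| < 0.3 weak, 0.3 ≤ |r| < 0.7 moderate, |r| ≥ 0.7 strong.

r = 0.966 > 0 so the relationship is positive.
|r| = 0.966, which falls in the strong range.

strong positive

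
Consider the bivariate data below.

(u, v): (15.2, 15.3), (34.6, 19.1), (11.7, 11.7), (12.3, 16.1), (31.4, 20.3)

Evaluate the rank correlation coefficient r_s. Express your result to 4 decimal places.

0.8000

Rank u: 3, 5, 1, 2, 4
Rank v: 2, 4, 1, 3, 5
d = rank(u) − rank(v): 1, 1, 0, -1, -1; Σd² = 4
ρ = 1 − 6Σd² / [n(n²−1)] = 1 − 6×4 / (5×24) = 1 − 24/120 ≈ 0.8000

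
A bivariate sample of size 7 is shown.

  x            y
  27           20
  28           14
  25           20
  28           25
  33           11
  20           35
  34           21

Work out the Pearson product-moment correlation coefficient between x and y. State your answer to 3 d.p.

-0.715

n = 7, Σx = 195, Σy = 146, Σx² = 5567, Σy² = 3408, Σxy = 3909
nΣxy − ΣxΣy = 27363 − 28470 = -1107
nΣx² − (Σx)² = 38969 − 38025 = 944; nΣy² − (Σy)² = 23856 − 21316 = 2540
r = -1107 / √(944 × 2540) = -1107 / 1548.4702 ≈ -0.715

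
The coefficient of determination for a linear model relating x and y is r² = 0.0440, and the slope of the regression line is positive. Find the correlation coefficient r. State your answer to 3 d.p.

|r| = √0.0440 = 0.210
The association is positive, so r = 0.210.

0.210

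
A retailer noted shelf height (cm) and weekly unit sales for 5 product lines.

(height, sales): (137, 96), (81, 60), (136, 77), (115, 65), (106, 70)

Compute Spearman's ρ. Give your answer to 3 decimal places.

Rank height: 5, 1, 4, 3, 2
Rank sales: 5, 1, 4, 2, 3
d = rank(height) − rank(sales): 0, 0, 0, 1, -1; Σd² = 2
ρ = 1 − 6Σd² / [n(n²−1)] = 1 − 6×2 / (5×24) = 1 − 12/120 ≈ 0.900

0.900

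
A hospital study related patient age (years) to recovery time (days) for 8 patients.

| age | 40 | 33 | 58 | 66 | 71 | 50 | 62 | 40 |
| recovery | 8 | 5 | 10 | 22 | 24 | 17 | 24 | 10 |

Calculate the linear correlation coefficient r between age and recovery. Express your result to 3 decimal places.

n = 8, Σx = 420, Σy = 120, Σx² = 23394, Σy² = 2214, Σxy = 6959
nΣxy − ΣxΣy = 55672 − 50400 = 5272
nΣx² − (Σx)² = 187152 − 176400 = 10752; nΣy² − (Σy)² = 17712 − 14400 = 3312
r = 5272 / √(10752 × 3312) = 5272 / 5967.4638 ≈ 0.883

0.883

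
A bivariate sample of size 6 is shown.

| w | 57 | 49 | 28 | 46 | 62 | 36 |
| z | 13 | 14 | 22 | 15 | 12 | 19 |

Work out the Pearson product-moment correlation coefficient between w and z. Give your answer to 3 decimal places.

-0.978

n = 6, Σw = 278, Σz = 95, Σw² = 13690, Σz² = 1579, Σwz = 4161
nΣwz − ΣwΣz = 24966 − 26410 = -1444
nΣw² − (Σw)² = 82140 − 77284 = 4856; nΣz² − (Σz)² = 9474 − 9025 = 449
r = -1444 / √(4856 × 449) = -1444 / 1476.5988 ≈ -0.978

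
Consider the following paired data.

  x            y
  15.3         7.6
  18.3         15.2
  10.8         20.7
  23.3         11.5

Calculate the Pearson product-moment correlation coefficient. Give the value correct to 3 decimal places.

n = 4, Σx = 67.7, Σy = 55, Σx² = 1228.51, Σy² = 849.54, Σxy = 885.95
nΣxy − ΣxΣy = 3543.8 − 3723.5 = -179.7
nΣx² − (Σx)² = 4914.04 − 4583.29 = 330.75; nΣy² − (Σy)² = 3398.16 − 3025 = 373.16
r = -179.7 / √(330.75 × 373.16) = -179.7 / 351.3156 ≈ -0.512

-0.512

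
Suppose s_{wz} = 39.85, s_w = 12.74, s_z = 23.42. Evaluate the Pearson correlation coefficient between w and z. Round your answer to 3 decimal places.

0.134

r = Cov(w,z) / (s_w · s_z) = 39.85 / (12.74 × 23.42)
  = 39.85 / 298.3708 ≈ 0.134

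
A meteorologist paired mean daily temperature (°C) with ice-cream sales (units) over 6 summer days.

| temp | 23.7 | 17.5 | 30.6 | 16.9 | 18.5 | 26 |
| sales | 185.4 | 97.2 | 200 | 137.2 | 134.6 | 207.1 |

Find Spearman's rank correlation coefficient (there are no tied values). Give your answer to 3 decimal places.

0.771

Rank temp: 4, 2, 6, 1, 3, 5
Rank sales: 4, 1, 5, 3, 2, 6
d = rank(temp) − rank(sales): 0, 1, 1, -2, 1, -1; Σd² = 8
ρ = 1 − 6Σd² / [n(n²−1)] = 1 − 6×8 / (6×35) = 1 − 48/210 ≈ 0.771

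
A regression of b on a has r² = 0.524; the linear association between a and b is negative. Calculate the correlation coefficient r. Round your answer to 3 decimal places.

|r| = √0.524 = 0.724
The association is negative, so r = −0.724.

-0.724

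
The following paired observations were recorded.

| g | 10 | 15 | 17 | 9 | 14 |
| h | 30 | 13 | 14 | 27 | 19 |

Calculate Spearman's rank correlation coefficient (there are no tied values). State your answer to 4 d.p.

-0.8000

Rank g: 2, 4, 5, 1, 3
Rank h: 5, 1, 2, 4, 3
d = rank(g) − rank(h): -3, 3, 3, -3, 0; Σd² = 36
ρ = 1 − 6Σd² / [n(n²−1)] = 1 − 6×36 / (5×24) = 1 − 216/120 ≈ -0.8000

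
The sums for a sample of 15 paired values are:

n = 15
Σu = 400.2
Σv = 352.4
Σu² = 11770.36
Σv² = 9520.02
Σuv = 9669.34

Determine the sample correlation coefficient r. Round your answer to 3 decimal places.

0.230

r = (nΣuv − ΣuΣv) / √[(nΣu² − (Σu)²)(nΣv² − (Σv)²)]
Numerator: 15×9669.34 − 400.2×352.4 = 4009.62
Denominator: √[(176555.4 − 160160.04)(142800.3 − 124185.76)] = √[16395.36 × 18614.54] = 17469.7477
r = 4009.62 / 17469.7477 ≈ 0.230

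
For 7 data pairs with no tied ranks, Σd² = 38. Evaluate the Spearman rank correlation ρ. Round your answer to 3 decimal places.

0.321

ρ = 1 − 6Σd² / [n(n²−1)] = 1 − 6×38 / (7×48)
  = 1 − 228/336 = 1 − 0.6786 ≈ 0.321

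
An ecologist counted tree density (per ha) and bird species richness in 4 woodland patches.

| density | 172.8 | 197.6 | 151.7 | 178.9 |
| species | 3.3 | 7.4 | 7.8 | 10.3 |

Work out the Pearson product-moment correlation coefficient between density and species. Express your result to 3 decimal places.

n = 4, Σx = 701, Σy = 28.8, Σx² = 123923.7, Σy² = 232.58, Σxy = 5058.41
nΣxy − ΣxΣy = 20233.64 − 20188.8 = 44.84
nΣx² − (Σx)² = 495694.8 − 491401 = 4293.8; nΣy² − (Σy)² = 930.32 − 829.44 = 100.88
r = 44.84 / √(4293.8 × 100.88) = 44.84 / 658.1478 ≈ 0.068

0.068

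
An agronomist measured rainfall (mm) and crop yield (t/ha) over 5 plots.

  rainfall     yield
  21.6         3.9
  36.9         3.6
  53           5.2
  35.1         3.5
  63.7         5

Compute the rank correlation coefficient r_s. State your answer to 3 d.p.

Rank rainfall: 1, 3, 4, 2, 5
Rank yield: 3, 2, 5, 1, 4
d = rank(rainfall) − rank(yield): -2, 1, -1, 1, 1; Σd² = 8
ρ = 1 − 6Σd² / [n(n²−1)] = 1 − 6×8 / (5×24) = 1 − 48/120 ≈ 0.600

0.600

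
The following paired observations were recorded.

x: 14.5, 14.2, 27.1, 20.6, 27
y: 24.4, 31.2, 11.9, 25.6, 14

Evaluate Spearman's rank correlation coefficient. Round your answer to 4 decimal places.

Rank x: 2, 1, 5, 3, 4
Rank y: 3, 5, 1, 4, 2
d = rank(x) − rank(y): -1, -4, 4, -1, 2; Σd² = 38
ρ = 1 − 6Σd² / [n(n²−1)] = 1 − 6×38 / (5×24) = 1 − 228/120 ≈ -0.9000

-0.9000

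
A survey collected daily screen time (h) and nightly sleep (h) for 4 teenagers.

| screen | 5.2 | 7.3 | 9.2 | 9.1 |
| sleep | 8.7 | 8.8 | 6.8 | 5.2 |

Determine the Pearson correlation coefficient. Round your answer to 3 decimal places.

n = 4, Σx = 30.8, Σy = 29.5, Σx² = 247.78, Σy² = 226.41, Σxy = 219.36
nΣxy − ΣxΣy = 877.44 − 908.6 = -31.16
nΣx² − (Σx)² = 991.12 − 948.64 = 42.48; nΣy² − (Σy)² = 905.64 − 870.25 = 35.39
r = -31.16 / √(42.48 × 35.39) = -31.16 / 38.7733 ≈ -0.804

-0.804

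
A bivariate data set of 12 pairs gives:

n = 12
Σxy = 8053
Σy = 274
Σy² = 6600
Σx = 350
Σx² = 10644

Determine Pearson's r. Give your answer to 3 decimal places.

r = (nΣxy − ΣxΣy) / √[(nΣx² − (Σx)²)(nΣy² − (Σy)²)]
Numerator: 12×8053 − 350×274 = 736
Denominator: √[(127728 − 122500)(79200 − 75076)] = √[5228 × 4124] = 4643.3040
r = 736 / 4643.3040 ≈ 0.159

0.159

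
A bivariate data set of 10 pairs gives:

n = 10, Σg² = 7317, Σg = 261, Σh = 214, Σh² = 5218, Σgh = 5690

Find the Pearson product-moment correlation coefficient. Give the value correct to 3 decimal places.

r = (nΣgh − ΣgΣh) / √[(nΣg² − (Σg)²)(nΣh² − (Σh)²)]
Numerator: 10×5690 − 261×214 = 1046
Denominator: √[(73170 − 68121)(52180 − 45796)] = √[5049 × 6384] = 5677.3952
r = 1046 / 5677.3952 ≈ 0.184

0.184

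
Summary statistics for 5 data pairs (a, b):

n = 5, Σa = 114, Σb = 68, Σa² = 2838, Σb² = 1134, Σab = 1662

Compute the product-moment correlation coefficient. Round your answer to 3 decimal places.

0.499

r = (nΣab − ΣaΣb) / √[(nΣa² − (Σa)²)(nΣb² − (Σb)²)]
Numerator: 5×1662 − 114×68 = 558
Denominator: √[(14190 − 12996)(5670 − 4624)] = √[1194 × 1046] = 1117.5527
r = 558 / 1117.5527 ≈ 0.499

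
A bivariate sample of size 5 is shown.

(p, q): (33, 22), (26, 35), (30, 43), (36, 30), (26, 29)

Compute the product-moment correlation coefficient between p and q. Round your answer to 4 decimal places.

-0.3061

n = 5, Σp = 151, Σq = 159, Σp² = 4637, Σq² = 5299, Σpq = 4760
nΣpq − ΣpΣq = 23800 − 24009 = -209
nΣp² − (Σp)² = 23185 − 22801 = 384; nΣq² − (Σq)² = 26495 − 25281 = 1214
r = -209 / √(384 × 1214) = -209 / 682.7708 ≈ -0.3061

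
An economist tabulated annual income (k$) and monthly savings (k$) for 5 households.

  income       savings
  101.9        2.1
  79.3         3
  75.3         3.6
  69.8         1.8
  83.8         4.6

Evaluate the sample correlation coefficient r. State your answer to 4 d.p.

n = 5, Σx = 410.1, Σy = 15.1, Σx² = 34236.67, Σy² = 50.77, Σxy = 1234.09
nΣxy − ΣxΣy = 6170.45 − 6192.51 = -22.06
nΣx² − (Σx)² = 171183.35 − 168182.01 = 3001.34; nΣy² − (Σy)² = 253.85 − 228.01 = 25.84
r = -22.06 / √(3001.34 × 25.84) = -22.06 / 278.4863 ≈ -0.0792

-0.0792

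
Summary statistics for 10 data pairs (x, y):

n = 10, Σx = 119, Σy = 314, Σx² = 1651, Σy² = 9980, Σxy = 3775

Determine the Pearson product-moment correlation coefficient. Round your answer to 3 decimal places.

0.228

r = (nΣxy − ΣxΣy) / √[(nΣx² − (Σx)²)(nΣy² − (Σy)²)]
Numerator: 10×3775 − 119×314 = 384
Denominator: √[(16510 − 14161)(99800 − 98596)] = √[2349 × 1204] = 1681.7241
r = 384 / 1681.7241 ≈ 0.228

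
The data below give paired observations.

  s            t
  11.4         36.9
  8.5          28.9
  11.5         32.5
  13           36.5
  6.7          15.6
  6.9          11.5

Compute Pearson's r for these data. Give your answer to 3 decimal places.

0.923

n = 6, Σs = 58, Σt = 161.9, Σs² = 595.96, Σt² = 4960.93, Σst = 1698.43
nΣst − ΣsΣt = 10190.58 − 9390.2 = 800.38
nΣs² − (Σs)² = 3575.76 − 3364 = 211.76; nΣt² − (Σt)² = 29765.58 − 26211.61 = 3553.97
r = 800.38 / √(211.76 × 3553.97) = 800.38 / 867.5187 ≈ 0.923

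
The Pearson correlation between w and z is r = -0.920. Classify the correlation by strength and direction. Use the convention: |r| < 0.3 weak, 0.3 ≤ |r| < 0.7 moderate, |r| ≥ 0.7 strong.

strong negative

r = -0.920 < 0 so the relationship is negative.
|r| = 0.920, which falls in the strong range.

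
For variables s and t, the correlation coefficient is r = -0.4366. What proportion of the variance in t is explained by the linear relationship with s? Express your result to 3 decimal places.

0.191

r² = (-0.4366)² = 0.191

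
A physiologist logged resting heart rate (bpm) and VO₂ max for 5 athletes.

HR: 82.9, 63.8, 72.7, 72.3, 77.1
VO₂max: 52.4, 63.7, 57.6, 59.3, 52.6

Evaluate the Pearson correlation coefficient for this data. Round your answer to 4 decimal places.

-0.9517

n = 5, Σx = 368.8, Σy = 285.6, Σx² = 27399.84, Σy² = 16404.46, Σxy = 20938.39
nΣxy − ΣxΣy = 104691.95 − 105329.28 = -637.33
nΣx² − (Σx)² = 136999.2 − 136013.44 = 985.76; nΣy² − (Σy)² = 82022.3 − 81567.36 = 454.94
r = -637.33 / √(985.76 × 454.94) = -637.33 / 669.6728 ≈ -0.9517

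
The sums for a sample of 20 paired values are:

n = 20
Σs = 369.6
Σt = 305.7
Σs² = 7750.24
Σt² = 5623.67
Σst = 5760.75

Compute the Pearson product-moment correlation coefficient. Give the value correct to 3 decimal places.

r = (nΣst − ΣsΣt) / √[(nΣs² − (Σs)²)(nΣt² − (Σt)²)]
Numerator: 20×5760.75 − 369.6×305.7 = 2228.28
Denominator: √[(155004.8 − 136604.16)(112473.4 − 93452.49)] = √[18400.64 × 19020.91] = 18708.2045
r = 2228.28 / 18708.2045 ≈ 0.119

0.119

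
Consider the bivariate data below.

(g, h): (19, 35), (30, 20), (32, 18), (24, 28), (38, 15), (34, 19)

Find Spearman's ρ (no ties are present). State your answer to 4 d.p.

-0.9429

Rank g: 1, 3, 4, 2, 6, 5
Rank h: 6, 4, 2, 5, 1, 3
d = rank(g) − rank(h): -5, -1, 2, -3, 5, 2; Σd² = 68
ρ = 1 − 6Σd² / [n(n²−1)] = 1 − 6×68 / (6×35) = 1 − 408/210 ≈ -0.9429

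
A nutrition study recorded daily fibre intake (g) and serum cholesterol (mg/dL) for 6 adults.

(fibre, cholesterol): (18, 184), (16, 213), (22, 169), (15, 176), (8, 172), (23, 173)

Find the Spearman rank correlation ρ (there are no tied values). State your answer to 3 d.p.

Rank fibre: 4, 3, 5, 2, 1, 6
Rank cholesterol: 5, 6, 1, 4, 2, 3
d = rank(fibre) − rank(cholesterol): -1, -3, 4, -2, -1, 3; Σd² = 40
ρ = 1 − 6Σd² / [n(n²−1)] = 1 − 6×40 / (6×35) = 1 − 240/210 ≈ -0.143

-0.143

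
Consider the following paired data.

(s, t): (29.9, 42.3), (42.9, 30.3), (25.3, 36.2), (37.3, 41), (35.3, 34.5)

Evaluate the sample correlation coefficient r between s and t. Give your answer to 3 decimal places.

n = 5, Σs = 170.7, Σt = 184.3, Σs² = 6011.89, Σt² = 6889.07, Σst = 6227.65
nΣst − ΣsΣt = 31138.25 − 31460.01 = -321.76
nΣs² − (Σs)² = 30059.45 − 29138.49 = 920.96; nΣt² − (Σt)² = 34445.35 − 33966.49 = 478.86
r = -321.76 / √(920.96 × 478.86) = -321.76 / 664.0865 ≈ -0.485

-0.485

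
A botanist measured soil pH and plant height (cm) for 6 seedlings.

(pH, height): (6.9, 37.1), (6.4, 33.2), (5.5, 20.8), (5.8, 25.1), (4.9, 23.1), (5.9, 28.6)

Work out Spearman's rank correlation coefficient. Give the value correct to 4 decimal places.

0.9429

Rank pH: 6, 5, 2, 3, 1, 4
Rank height: 6, 5, 1, 3, 2, 4
d = rank(pH) − rank(height): 0, 0, 1, 0, -1, 0; Σd² = 2
ρ = 1 − 6Σd² / [n(n²−1)] = 1 − 6×2 / (6×35) = 1 − 12/210 ≈ 0.9429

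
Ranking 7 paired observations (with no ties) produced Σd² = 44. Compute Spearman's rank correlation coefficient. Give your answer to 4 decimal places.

ρ = 1 − 6Σd² / [n(n²−1)] = 1 − 6×44 / (7×48)
  = 1 − 264/336 = 1 − 0.78571 ≈ 0.2143

0.2143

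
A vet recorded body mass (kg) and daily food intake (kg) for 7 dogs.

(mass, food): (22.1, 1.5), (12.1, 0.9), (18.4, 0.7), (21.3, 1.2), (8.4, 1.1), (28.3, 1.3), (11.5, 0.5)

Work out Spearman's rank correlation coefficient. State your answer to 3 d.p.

Rank mass: 6, 3, 4, 5, 1, 7, 2
Rank food: 7, 3, 2, 5, 4, 6, 1
d = rank(mass) − rank(food): -1, 0, 2, 0, -3, 1, 1; Σd² = 16
ρ = 1 − 6Σd² / [n(n²−1)] = 1 − 6×16 / (7×48) = 1 − 96/336 ≈ 0.714

0.714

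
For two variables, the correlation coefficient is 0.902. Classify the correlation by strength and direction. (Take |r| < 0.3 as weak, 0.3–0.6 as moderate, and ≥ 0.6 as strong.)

strong positive

r = 0.902 > 0 so the relationship is positive.
|r| = 0.902, which falls in the strong range.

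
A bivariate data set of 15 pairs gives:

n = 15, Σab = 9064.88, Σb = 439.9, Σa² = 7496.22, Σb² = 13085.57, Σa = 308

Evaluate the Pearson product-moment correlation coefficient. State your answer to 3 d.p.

r = (nΣab − ΣaΣb) / √[(nΣa² − (Σa)²)(nΣb² − (Σb)²)]
Numerator: 15×9064.88 − 308×439.9 = 484
Denominator: √[(112443.3 − 94864)(196283.55 − 193512.01)] = √[17579.3 × 2771.54] = 6980.0955
r = 484 / 6980.0955 ≈ 0.069

0.069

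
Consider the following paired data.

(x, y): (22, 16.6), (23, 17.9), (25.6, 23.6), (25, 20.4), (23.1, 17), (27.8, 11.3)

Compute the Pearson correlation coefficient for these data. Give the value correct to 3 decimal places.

n = 6, Σx = 146.5, Σy = 106.8, Σx² = 3599.81, Σy² = 1985.78, Σxy = 2597.9
nΣxy − ΣxΣy = 15587.4 − 15646.2 = -58.8
nΣx² − (Σx)² = 21598.86 − 21462.25 = 136.61; nΣy² − (Σy)² = 11914.68 − 11406.24 = 508.44
r = -58.8 / √(136.61 × 508.44) = -58.8 / 263.5488 ≈ -0.223

-0.223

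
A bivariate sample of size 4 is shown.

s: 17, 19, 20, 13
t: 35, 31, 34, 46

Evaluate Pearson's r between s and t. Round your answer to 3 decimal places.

-0.928

n = 4, Σs = 69, Σt = 146, Σs² = 1219, Σt² = 5458, Σst = 2462
nΣst − ΣsΣt = 9848 − 10074 = -226
nΣs² − (Σs)² = 4876 − 4761 = 115; nΣt² − (Σt)² = 21832 − 21316 = 516
r = -226 / √(115 × 516) = -226 / 243.5980 ≈ -0.928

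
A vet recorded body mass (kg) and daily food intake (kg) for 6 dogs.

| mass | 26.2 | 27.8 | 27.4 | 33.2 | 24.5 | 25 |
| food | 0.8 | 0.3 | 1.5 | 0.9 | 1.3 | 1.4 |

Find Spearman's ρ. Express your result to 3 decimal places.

Rank mass: 3, 5, 4, 6, 1, 2
Rank food: 2, 1, 6, 3, 4, 5
d = rank(mass) − rank(food): 1, 4, -2, 3, -3, -3; Σd² = 48
ρ = 1 − 6Σd² / [n(n²−1)] = 1 − 6×48 / (6×35) = 1 − 288/210 ≈ -0.371

-0.371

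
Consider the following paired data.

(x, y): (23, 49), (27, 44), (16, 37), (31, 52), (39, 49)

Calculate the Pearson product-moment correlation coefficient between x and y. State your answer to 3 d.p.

n = 5, Σx = 136, Σy = 231, Σx² = 3996, Σy² = 10811, Σxy = 6430
nΣxy − ΣxΣy = 32150 − 31416 = 734
nΣx² − (Σx)² = 19980 − 18496 = 1484; nΣy² − (Σy)² = 54055 − 53361 = 694
r = 734 / √(1484 × 694) = 734 / 1014.8379 ≈ 0.723

0.723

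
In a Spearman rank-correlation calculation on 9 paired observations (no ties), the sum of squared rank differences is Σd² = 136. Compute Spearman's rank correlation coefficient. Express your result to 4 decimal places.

ρ = 1 − 6Σd² / [n(n²−1)] = 1 − 6×136 / (9×80)
  = 1 − 816/720 = 1 − 1.13333 ≈ -0.1333

-0.1333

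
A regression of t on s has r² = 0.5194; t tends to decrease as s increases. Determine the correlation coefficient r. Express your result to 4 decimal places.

|r| = √0.5194 = 0.7207
The association is negative, so r = −0.7207.

-0.7207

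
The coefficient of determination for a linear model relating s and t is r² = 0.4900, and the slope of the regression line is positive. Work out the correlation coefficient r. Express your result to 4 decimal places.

0.7000

|r| = √0.4900 = 0.7000
The association is positive, so r = 0.7000.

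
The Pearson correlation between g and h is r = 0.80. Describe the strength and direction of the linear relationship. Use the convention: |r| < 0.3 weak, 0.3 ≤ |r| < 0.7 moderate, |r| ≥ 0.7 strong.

r = 0.80 > 0 so the relationship is positive.
|r| = 0.80, which falls in the strong range.

strong positive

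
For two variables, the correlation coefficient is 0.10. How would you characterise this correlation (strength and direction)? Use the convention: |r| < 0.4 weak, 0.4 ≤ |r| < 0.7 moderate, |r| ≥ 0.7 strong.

r = 0.10 > 0 so the relationship is positive.
|r| = 0.10, which falls in the weak range.

weak positive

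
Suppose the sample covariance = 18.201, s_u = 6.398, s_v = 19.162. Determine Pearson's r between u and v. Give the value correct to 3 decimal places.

0.148

r = Cov(u,v) / (s_u · s_v) = 18.201 / (6.398 × 19.162)
  = 18.201 / 122.5985 ≈ 0.148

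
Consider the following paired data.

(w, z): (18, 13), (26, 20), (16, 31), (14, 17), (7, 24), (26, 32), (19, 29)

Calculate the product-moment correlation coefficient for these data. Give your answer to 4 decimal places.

0.1726

n = 7, Σw = 126, Σz = 166, Σw² = 2538, Σz² = 4260, Σwz = 3039
nΣwz − ΣwΣz = 21273 − 20916 = 357
nΣw² − (Σw)² = 17766 − 15876 = 1890; nΣz² − (Σz)² = 29820 − 27556 = 2264
r = 357 / √(1890 × 2264) = 357 / 2068.5647 ≈ 0.1726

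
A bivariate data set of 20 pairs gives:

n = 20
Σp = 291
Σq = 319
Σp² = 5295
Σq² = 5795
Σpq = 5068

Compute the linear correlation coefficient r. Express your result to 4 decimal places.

r = (nΣpq − ΣpΣq) / √[(nΣp² − (Σp)²)(nΣq² − (Σq)²)]
Numerator: 20×5068 − 291×319 = 8531
Denominator: √[(105900 − 84681)(115900 − 101761)] = √[21219 × 14139] = 17320.9538
r = 8531 / 17320.9538 ≈ 0.4925

0.4925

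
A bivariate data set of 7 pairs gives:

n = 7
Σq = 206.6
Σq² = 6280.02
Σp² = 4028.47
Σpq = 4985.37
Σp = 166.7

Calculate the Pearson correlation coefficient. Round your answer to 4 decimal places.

r = (nΣpq − ΣpΣq) / √[(nΣp² − (Σp)²)(nΣq² − (Σq)²)]
Numerator: 7×4985.37 − 166.7×206.6 = 457.37
Denominator: √[(28199.29 − 27788.89)(43960.14 − 42683.56)] = √[410.4 × 1276.58] = 723.8152
r = 457.37 / 723.8152 ≈ 0.6319

0.6319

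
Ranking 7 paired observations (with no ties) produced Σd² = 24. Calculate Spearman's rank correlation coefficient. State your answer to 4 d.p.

0.5714

ρ = 1 − 6Σd² / [n(n²−1)] = 1 − 6×24 / (7×48)
  = 1 − 144/336 = 1 − 0.42857 ≈ 0.5714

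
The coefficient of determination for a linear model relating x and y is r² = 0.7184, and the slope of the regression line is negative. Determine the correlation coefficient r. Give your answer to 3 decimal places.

|r| = √0.7184 = 0.848
The association is negative, so r = −0.848.

-0.848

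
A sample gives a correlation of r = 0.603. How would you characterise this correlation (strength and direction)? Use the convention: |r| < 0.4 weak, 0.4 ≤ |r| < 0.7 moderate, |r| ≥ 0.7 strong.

moderate positive

r = 0.603 > 0 so the relationship is positive.
|r| = 0.603, which falls in the moderate range.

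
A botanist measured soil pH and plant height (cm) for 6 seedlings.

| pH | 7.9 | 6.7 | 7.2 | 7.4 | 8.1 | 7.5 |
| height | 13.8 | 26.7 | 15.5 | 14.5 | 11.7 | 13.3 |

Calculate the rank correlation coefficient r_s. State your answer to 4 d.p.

-0.9429

Rank pH: 5, 1, 2, 3, 6, 4
Rank height: 3, 6, 5, 4, 1, 2
d = rank(pH) − rank(height): 2, -5, -3, -1, 5, 2; Σd² = 68
ρ = 1 − 6Σd² / [n(n²−1)] = 1 − 6×68 / (6×35) = 1 − 408/210 ≈ -0.9429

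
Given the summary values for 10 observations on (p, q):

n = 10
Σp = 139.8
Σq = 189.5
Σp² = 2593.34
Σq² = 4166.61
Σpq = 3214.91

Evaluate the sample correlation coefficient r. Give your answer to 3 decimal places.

r = (nΣpq − ΣpΣq) / √[(nΣp² − (Σp)²)(nΣq² − (Σq)²)]
Numerator: 10×3214.91 − 139.8×189.5 = 5657
Denominator: √[(25933.4 − 19544.04)(41666.1 − 35910.25)] = √[6389.36 × 5755.85] = 6064.3382
r = 5657 / 6064.3382 ≈ 0.933

0.933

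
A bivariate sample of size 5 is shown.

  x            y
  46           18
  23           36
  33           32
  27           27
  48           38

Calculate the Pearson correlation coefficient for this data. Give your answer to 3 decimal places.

n = 5, Σx = 177, Σy = 151, Σx² = 6767, Σy² = 4817, Σxy = 5265
nΣxy − ΣxΣy = 26325 − 26727 = -402
nΣx² − (Σx)² = 33835 − 31329 = 2506; nΣy² − (Σy)² = 24085 − 22801 = 1284
r = -402 / √(2506 × 1284) = -402 / 1793.7960 ≈ -0.224

-0.224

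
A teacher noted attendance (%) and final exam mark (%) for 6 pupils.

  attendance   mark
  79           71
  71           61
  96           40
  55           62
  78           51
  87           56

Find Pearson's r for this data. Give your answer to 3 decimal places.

-0.597

n = 6, Σx = 466, Σy = 341, Σx² = 37176, Σy² = 19943, Σxy = 26040
nΣxy − ΣxΣy = 156240 − 158906 = -2666
nΣx² − (Σx)² = 223056 − 217156 = 5900; nΣy² − (Σy)² = 119658 − 116281 = 3377
r = -2666 / √(5900 × 3377) = -2666 / 4463.6644 ≈ -0.597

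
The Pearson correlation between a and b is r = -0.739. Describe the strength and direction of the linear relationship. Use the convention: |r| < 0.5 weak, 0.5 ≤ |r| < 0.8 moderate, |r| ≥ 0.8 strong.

moderate negative

r = -0.739 < 0 so the relationship is negative.
|r| = 0.739, which falls in the moderate range.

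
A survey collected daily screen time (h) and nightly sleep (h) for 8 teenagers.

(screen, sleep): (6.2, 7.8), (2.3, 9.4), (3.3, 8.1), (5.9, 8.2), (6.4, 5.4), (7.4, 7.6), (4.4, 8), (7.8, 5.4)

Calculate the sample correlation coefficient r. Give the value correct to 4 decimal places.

n = 8, Σx = 43.7, Σy = 59.9, Σx² = 265.35, Σy² = 462.13, Σxy = 313.21
nΣxy − ΣxΣy = 2505.68 − 2617.63 = -111.95
nΣx² − (Σx)² = 2122.8 − 1909.69 = 213.11; nΣy² − (Σy)² = 3697.04 − 3588.01 = 109.03
r = -111.95 / √(213.11 × 109.03) = -111.95 / 152.4316 ≈ -0.7344

-0.7344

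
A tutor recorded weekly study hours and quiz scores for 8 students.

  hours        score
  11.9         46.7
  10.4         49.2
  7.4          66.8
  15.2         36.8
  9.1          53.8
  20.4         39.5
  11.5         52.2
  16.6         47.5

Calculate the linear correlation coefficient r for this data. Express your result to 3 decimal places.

-0.806

n = 8, Σx = 102.5, Σy = 392.5, Σx² = 1442.35, Σy² = 19853.79, Σxy = 4805.27
nΣxy − ΣxΣy = 38442.16 − 40231.25 = -1789.09
nΣx² − (Σx)² = 11538.8 − 10506.25 = 1032.55; nΣy² − (Σy)² = 158830.32 − 154056.25 = 4774.07
r = -1789.09 / √(1032.55 × 4774.07) = -1789.09 / 2220.2401 ≈ -0.806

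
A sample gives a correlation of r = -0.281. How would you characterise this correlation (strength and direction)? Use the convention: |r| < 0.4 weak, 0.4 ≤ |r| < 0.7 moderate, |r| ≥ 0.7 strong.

r = -0.281 < 0 so the relationship is negative.
|r| = 0.281, which falls in the weak range.

weak negative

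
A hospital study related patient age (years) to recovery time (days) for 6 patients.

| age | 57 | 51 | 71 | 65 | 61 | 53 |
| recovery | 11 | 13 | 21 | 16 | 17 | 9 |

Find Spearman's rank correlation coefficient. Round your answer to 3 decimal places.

0.771

Rank age: 3, 1, 6, 5, 4, 2
Rank recovery: 2, 3, 6, 4, 5, 1
d = rank(age) − rank(recovery): 1, -2, 0, 1, -1, 1; Σd² = 8
ρ = 1 − 6Σd² / [n(n²−1)] = 1 − 6×8 / (6×35) = 1 − 48/210 ≈ 0.771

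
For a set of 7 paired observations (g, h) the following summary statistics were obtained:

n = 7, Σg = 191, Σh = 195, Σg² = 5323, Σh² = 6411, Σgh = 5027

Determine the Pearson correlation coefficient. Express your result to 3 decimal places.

-0.889

r = (nΣgh − ΣgΣh) / √[(nΣg² − (Σg)²)(nΣh² − (Σh)²)]
Numerator: 7×5027 − 191×195 = -2056
Denominator: √[(37261 − 36481)(44877 − 38025)] = √[780 × 6852] = 2311.8304
r = -2056 / 2311.8304 ≈ -0.889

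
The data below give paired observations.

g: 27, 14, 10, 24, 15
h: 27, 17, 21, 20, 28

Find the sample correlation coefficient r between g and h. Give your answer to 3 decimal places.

0.317

n = 5, Σg = 90, Σh = 113, Σg² = 1826, Σh² = 2643, Σgh = 2077
nΣgh − ΣgΣh = 10385 − 10170 = 215
nΣg² − (Σg)² = 9130 − 8100 = 1030; nΣh² − (Σh)² = 13215 − 12769 = 446
r = 215 / √(1030 × 446) = 215 / 677.7758 ≈ 0.317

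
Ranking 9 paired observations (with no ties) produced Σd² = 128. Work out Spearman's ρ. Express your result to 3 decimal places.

ρ = 1 − 6Σd² / [n(n²−1)] = 1 − 6×128 / (9×80)
  = 1 − 768/720 = 1 − 1.0667 ≈ -0.067

-0.067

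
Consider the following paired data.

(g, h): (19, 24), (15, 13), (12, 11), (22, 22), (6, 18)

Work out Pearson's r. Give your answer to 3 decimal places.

n = 5, Σg = 74, Σh = 88, Σg² = 1250, Σh² = 1674, Σgh = 1375
nΣgh − ΣgΣh = 6875 − 6512 = 363
nΣg² − (Σg)² = 6250 − 5476 = 774; nΣh² − (Σh)² = 8370 − 7744 = 626
r = 363 / √(774 × 626) = 363 / 696.0776 ≈ 0.521

0.521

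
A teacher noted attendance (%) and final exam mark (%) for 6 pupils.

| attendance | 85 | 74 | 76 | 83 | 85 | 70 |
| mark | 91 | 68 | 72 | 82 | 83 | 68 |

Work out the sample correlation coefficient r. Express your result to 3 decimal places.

n = 6, Σx = 473, Σy = 464, Σx² = 37491, Σy² = 36326, Σxy = 36860
nΣxy − ΣxΣy = 221160 − 219472 = 1688
nΣx² − (Σx)² = 224946 − 223729 = 1217; nΣy² − (Σy)² = 217956 − 215296 = 2660
r = 1688 / √(1217 × 2660) = 1688 / 1799.2276 ≈ 0.938

0.938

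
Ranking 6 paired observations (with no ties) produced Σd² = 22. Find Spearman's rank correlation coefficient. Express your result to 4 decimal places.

ρ = 1 − 6Σd² / [n(n²−1)] = 1 − 6×22 / (6×35)
  = 1 − 132/210 = 1 − 0.62857 ≈ 0.3714

0.3714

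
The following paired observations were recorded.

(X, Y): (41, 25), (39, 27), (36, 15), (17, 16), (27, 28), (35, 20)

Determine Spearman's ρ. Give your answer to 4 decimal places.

0.1429

Rank X: 6, 5, 4, 1, 2, 3
Rank Y: 4, 5, 1, 2, 6, 3
d = rank(X) − rank(Y): 2, 0, 3, -1, -4, 0; Σd² = 30
ρ = 1 − 6Σd² / [n(n²−1)] = 1 − 6×30 / (6×35) = 1 − 180/210 ≈ 0.1429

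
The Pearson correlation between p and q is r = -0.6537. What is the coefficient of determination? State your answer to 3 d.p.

r² = (-0.6537)² = 0.427

0.427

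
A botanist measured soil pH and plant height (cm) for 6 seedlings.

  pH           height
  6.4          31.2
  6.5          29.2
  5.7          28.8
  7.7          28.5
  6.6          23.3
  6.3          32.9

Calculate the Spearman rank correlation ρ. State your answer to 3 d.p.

-0.600

Rank pH: 3, 4, 1, 6, 5, 2
Rank height: 5, 4, 3, 2, 1, 6
d = rank(pH) − rank(height): -2, 0, -2, 4, 4, -4; Σd² = 56
ρ = 1 − 6Σd² / [n(n²−1)] = 1 − 6×56 / (6×35) = 1 − 336/210 ≈ -0.600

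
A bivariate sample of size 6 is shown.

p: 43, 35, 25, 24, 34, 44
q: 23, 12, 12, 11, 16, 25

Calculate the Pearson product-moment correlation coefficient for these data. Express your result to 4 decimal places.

0.9039

n = 6, Σp = 205, Σq = 99, Σp² = 7367, Σq² = 1819, Σpq = 3617
nΣpq − ΣpΣq = 21702 − 20295 = 1407
nΣp² − (Σp)² = 44202 − 42025 = 2177; nΣq² − (Σq)² = 10914 − 9801 = 1113
r = 1407 / √(2177 × 1113) = 1407 / 1556.5992 ≈ 0.9039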